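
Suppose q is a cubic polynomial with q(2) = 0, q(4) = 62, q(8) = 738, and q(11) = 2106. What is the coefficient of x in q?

Write q(x) = ax^3 + bx^2 + cx + d. Substituting each data point gives a linear system:
  8a + 4b + 2c + d = 0
  64a + 16b + 4c + d = 62
  512a + 64b + 8c + d = 738
  1331a + 121b + 11c + d = 2106
Solving the system yields a = 2, b = -5, c = 5, d = -6.
So q(x) = 2x^3 - 5x^2 + 5x - 6.
The coefficient of x is 5.

5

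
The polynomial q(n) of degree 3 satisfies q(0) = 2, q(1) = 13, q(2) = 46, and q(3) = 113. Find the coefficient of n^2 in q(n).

Write q(n) = an^3 + bn^2 + cn + d. Substituting each data point gives a linear system:
  d = 2
  a + b + c + d = 13
  8a + 4b + 2c + d = 46
  27a + 9b + 3c + d = 113
Solving the system yields a = 2, b = 5, c = 4, d = 2.
So q(n) = 2n^3 + 5n^2 + 4n + 2.
The coefficient of n^2 is 5.

5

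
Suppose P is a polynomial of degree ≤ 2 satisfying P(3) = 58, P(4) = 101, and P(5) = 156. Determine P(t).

P(t) = 6t^2 + t + 1

Write P(t) = at^2 + bt + c. Substituting each data point gives a linear system:
  9a + 3b + c = 58
  16a + 4b + c = 101
  25a + 5b + c = 156
Solving the system yields a = 6, b = 1, c = 1.
So P(t) = 6t^2 + t + 1.
Check: P(5) = 156. ✓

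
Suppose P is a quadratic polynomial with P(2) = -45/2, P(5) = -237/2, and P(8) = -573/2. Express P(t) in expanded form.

P(t) = -4t^2 - 4t + 3/2

Write P(t) = at^2 + bt + c. Substituting each data point gives a linear system:
  4a + 2b + c = -45/2
  25a + 5b + c = -237/2
  64a + 8b + c = -573/2
Solving the system yields a = -4, b = -4, c = 3/2.
So P(t) = -4t² - 4t + 3/2.
Check: P(8) = -573/2. ✓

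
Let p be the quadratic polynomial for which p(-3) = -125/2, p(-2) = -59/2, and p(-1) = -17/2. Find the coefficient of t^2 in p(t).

Write p(t) = at^2 + bt + c. Substituting each data point gives a linear system:
  9a - 3b + c = -125/2
  4a - 2b + c = -59/2
  a - b + c = -17/2
Solving the system yields a = -6, b = 3, c = 1/2.
So p(t) = -6t^2 + 3t + 1/2.
The leading coefficient is -6.

-6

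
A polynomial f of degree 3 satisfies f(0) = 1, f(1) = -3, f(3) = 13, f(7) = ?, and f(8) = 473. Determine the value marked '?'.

309

The 4 known points determine the degree-3 polynomial uniquely.
Write f(x) = ax^3 + bx^2 + cx + d. Substituting each data point gives a linear system:
  d = 1
  a + b + c + d = -3
  27a + 9b + 3c + d = 13
  512a + 64b + 8c + d = 473
Solving the system yields a = 1, b = 0, c = -5, d = 1.
So f(x) = x^3 - 5x + 1.
Then f(7) = 309.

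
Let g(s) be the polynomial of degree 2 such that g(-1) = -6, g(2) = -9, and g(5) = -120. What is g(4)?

Using the Lagrange interpolation formula with nodes -1, 2, 5:
  L_0(s) = (s - 2)(s - 5) / 18
  L_1(s) = (s + 1)(s - 5) / -9
  L_2(s) = (s + 1)(s - 2) / 18
Then g(s) = -6·L_0(s) - 9·L_1(s) - 120·L_2(s).
Expanding and collecting terms gives g(s) = -6s^2 + 5s + 5.
Evaluating at s = 4: g(4) = -71.

-71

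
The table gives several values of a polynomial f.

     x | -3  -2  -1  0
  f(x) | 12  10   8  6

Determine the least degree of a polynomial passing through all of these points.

1

Forward differences of the values at x = -3, -2, -1, 0:
  f  : 12  10  8  6
  Δ  : -2  -2  -2
  Δ^2: 0  0
  Δ^3: 0
The first differences are constant (-2) and nonzero, while all higher differences vanish, so the minimal degree is 1.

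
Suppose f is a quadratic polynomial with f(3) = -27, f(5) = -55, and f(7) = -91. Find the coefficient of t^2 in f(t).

Write f(t) = at^2 + bt + c. Substituting each data point gives a linear system:
  9a + 3b + c = -27
  25a + 5b + c = -55
  49a + 7b + c = -91
Solving the system yields a = -1, b = -6, c = 0.
So f(t) = -t² - 6t.
The leading coefficient is -1.

-1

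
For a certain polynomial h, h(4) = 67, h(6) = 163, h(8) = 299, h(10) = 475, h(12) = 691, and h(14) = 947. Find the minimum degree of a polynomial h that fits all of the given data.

Forward differences of the values at u = 4, 6, 8, 10, 12, 14:
  h  : 67  163  299  475  691  947
  Δ  : 96  136  176  216  256
  Δ^2: 40  40  40  40
  Δ^3: 0  0  0
  Δ^4: 0  0
  Δ^5: 0
The second differences are constant (40) and nonzero, while all higher differences vanish, so the minimal degree is 2.

2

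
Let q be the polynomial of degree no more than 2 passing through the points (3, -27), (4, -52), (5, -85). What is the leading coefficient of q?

-4

Write q(u) = au^2 + bu + c. Substituting each data point gives a linear system:
  9a + 3b + c = -27
  16a + 4b + c = -52
  25a + 5b + c = -85
Solving the system yields a = -4, b = 3, c = 0.
So q(u) = -4u² + 3u.
The leading coefficient is -4.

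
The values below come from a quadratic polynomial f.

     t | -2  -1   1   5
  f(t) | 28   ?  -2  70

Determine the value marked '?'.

10

The 3 known points determine the degree-2 polynomial uniquely.
Write f(t) = at^2 + bt + c. Substituting each data point gives a linear system:
  4a - 2b + c = 28
  a + b + c = -2
  25a + 5b + c = 70
Solving the system yields a = 4, b = -6, c = 0.
So f(t) = 4t^2 - 6t.
Then f(-1) = 10.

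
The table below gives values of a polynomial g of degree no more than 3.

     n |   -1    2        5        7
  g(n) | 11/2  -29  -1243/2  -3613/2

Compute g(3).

Write g(n) = an^3 + bn^2 + cn + d. Substituting each data point gives a linear system:
  -a + b - c + d = 11/2
  8a + 4b + 2c + d = -29
  125a + 25b + 5c + d = -1243/2
  343a + 49b + 7c + d = -3613/2
Solving the system yields a = -6, b = 5, c = 3/2, d = -4.
So g(n) = -6n^3 + 5n^2 + (3/2)n - 4.
Then g(3) = -233/2.

-233/2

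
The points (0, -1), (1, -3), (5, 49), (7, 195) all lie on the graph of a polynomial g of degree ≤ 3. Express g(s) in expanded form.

g(s) = s^3 - 3s^2 - 1

Write g(s) = as^3 + bs^2 + cs + d. Substituting each data point gives a linear system:
  d = -1
  a + b + c + d = -3
  125a + 25b + 5c + d = 49
  343a + 49b + 7c + d = 195
Solving the system yields a = 1, b = -3, c = 0, d = -1.
So g(s) = s^3 - 3s^2 - 1.
Check: g(7) = 195. ✓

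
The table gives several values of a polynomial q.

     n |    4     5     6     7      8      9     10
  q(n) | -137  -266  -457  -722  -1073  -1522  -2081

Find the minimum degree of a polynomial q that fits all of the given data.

Forward differences of the values at n = 4, 5, 6, 7, 8, 9, 10:
  q  : -137  -266  -457  -722  -1073  -1522  -2081
  Δ  : -129  -191  -265  -351  -449  -559
  Δ^2: -62  -74  -86  -98  -110
  Δ^3: -12  -12  -12  -12
  Δ^4: 0  0  0
  Δ^5: 0  0
  Δ^6: 0
The third differences are constant (-12) and nonzero, while all higher differences vanish, so the minimal degree is 3.

3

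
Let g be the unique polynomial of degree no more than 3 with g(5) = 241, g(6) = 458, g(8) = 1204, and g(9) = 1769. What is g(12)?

Write g(n) = an^3 + bn^2 + cn + d. Substituting each data point gives a linear system:
  125a + 25b + 5c + d = 241
  216a + 36b + 6c + d = 458
  512a + 64b + 8c + d = 1204
  729a + 81b + 9c + d = 1769
Solving the system yields a = 3, b = -5, c = -1, d = -4.
So g(n) = 3n³ - 5n² - n - 4.
Then g(12) = 4448.

4448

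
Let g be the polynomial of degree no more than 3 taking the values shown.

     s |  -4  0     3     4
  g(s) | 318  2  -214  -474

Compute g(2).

Write g(s) = as^3 + bs^2 + cs + d. Substituting each data point gives a linear system:
  -64a + 16b - 4c + d = 318
  d = 2
  27a + 9b + 3c + d = -214
  64a + 16b + 4c + d = -474
Solving the system yields a = -6, b = -5, c = -3, d = 2.
So g(s) = -6s^3 - 5s^2 - 3s + 2.
Then g(2) = -72.

-72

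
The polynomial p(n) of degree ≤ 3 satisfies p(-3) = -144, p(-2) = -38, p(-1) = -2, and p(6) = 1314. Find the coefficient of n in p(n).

-3

Write p(n) = an^3 + bn^2 + cn + d. Substituting each data point gives a linear system:
  -27a + 9b - 3c + d = -144
  -8a + 4b - 2c + d = -38
  -a + b - c + d = -2
  216a + 36b + 6c + d = 1314
Solving the system yields a = 6, b = 1, c = -3, d = 0.
So p(n) = 6n^3 + n^2 - 3n.
The coefficient of n is -3.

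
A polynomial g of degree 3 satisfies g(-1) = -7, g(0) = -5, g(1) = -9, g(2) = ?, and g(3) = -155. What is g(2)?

On equispaced nodes a degree-3 polynomial has vanishing fourth forward difference, so
  g(-1) - 4·g(0) + 6·g(1) - 4·g(2) + g(3) = 0.
Substituting the known values and solving for g(2):
  -4·g(2) = 196
  g(2) = -49.

-49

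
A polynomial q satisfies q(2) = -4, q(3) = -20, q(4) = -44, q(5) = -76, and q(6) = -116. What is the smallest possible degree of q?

2

Forward differences of the values at x = 2, 3, 4, 5, 6:
  q  : -4  -20  -44  -76  -116
  Δ  : -16  -24  -32  -40
  Δ^2: -8  -8  -8
  Δ^3: 0  0
  Δ^4: 0
The second differences are constant (-8) and nonzero, while all higher differences vanish, so the minimal degree is 2.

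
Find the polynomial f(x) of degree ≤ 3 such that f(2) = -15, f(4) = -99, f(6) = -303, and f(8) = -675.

f(x) = -x^3 - 3x^2 + 4x - 3

Write f(x) = ax^3 + bx^2 + cx + d. Substituting each data point gives a linear system:
  8a + 4b + 2c + d = -15
  64a + 16b + 4c + d = -99
  216a + 36b + 6c + d = -303
  512a + 64b + 8c + d = -675
Solving the system yields a = -1, b = -3, c = 4, d = -3.
So f(x) = -x^3 - 3x^2 + 4x - 3.
Check: f(4) = -99. ✓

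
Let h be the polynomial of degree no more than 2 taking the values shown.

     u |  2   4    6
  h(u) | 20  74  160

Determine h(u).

h(u) = 4u^2 + 3u - 2

Write h(u) = au^2 + bu + c. Substituting each data point gives a linear system:
  4a + 2b + c = 20
  16a + 4b + c = 74
  36a + 6b + c = 160
Solving the system yields a = 4, b = 3, c = -2.
So h(u) = 4u^2 + 3u - 2.
Check: h(4) = 74. ✓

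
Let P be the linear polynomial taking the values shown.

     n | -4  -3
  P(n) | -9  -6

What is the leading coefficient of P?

Write P(n) = an + b. Substituting each data point gives a linear system:
  -4a + b = -9
  -3a + b = -6
Solving the system yields a = 3, b = 3.
So P(n) = 3n + 3.
The leading coefficient is 3.

3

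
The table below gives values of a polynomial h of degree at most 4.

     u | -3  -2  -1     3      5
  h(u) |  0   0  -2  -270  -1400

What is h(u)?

Using the Lagrange interpolation formula with nodes -3, -2, -1, 3, 5:
  L_0(u) = (u + 2)(u + 1)(u - 3)(u - 5) / 96
  L_1(u) = (u + 3)(u + 1)(u - 3)(u - 5) / -35
  L_2(u) = (u + 3)(u + 2)(u - 3)(u - 5) / 48
  L_3(u) = (u + 3)(u + 2)(u + 1)(u - 5) / -240
  L_4(u) = (u + 3)(u + 2)(u + 1)(u - 3) / 672
Then h(u) = 0·L_0(u) + 0·L_1(u) - 2·L_2(u) - 270·L_3(u) - 1400·L_4(u).
Expanding and collecting terms gives h(u) = -u⁴ - 5u³ - 6u².
Check: h(3) = -270. ✓

h(u) = -u^4 - 5u^3 - 6u^2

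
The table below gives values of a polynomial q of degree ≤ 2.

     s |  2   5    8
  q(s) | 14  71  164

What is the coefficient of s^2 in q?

2

Write q(s) = as^2 + bs + c. Substituting each data point gives a linear system:
  4a + 2b + c = 14
  25a + 5b + c = 71
  64a + 8b + c = 164
Solving the system yields a = 2, b = 5, c = -4.
So q(s) = 2s^2 + 5s - 4.
The leading coefficient is 2.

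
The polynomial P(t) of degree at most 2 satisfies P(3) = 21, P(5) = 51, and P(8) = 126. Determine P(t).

P(t) = 2t^2 - t + 6

Using the Lagrange interpolation formula with nodes 3, 5, 8:
  L_0(t) = (t - 5)(t - 8) / 10
  L_1(t) = (t - 3)(t - 8) / -6
  L_2(t) = (t - 3)(t - 5) / 15
Then P(t) = 21·L_0(t) + 51·L_1(t) + 126·L_2(t).
Expanding and collecting terms gives P(t) = 2t² - t + 6.
Check: P(5) = 51. ✓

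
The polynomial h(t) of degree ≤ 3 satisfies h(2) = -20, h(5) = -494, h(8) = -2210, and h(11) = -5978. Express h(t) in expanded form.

Write h(t) = at^3 + bt^2 + ct + d. Substituting each data point gives a linear system:
  8a + 4b + 2c + d = -20
  125a + 25b + 5c + d = -494
  512a + 64b + 8c + d = -2210
  1331a + 121b + 11c + d = -5978
Solving the system yields a = -5, b = 6, c = -5, d = 6.
So h(t) = -5t^3 + 6t^2 - 5t + 6.
Check: h(8) = -2210. ✓

h(t) = -5t^3 + 6t^2 - 5t + 6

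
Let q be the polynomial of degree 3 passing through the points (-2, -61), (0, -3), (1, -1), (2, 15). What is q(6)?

Write q(s) = as^3 + bs^2 + cs + d. Substituting each data point gives a linear system:
  -8a + 4b - 2c + d = -61
  d = -3
  a + b + c + d = -1
  8a + 4b + 2c + d = 15
Solving the system yields a = 4, b = -5, c = 3, d = -3.
So q(s) = 4s^3 - 5s^2 + 3s - 3.
Then q(6) = 699.

699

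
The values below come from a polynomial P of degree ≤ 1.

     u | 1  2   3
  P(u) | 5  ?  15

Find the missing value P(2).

On equispaced nodes a degree-1 polynomial has vanishing second forward difference, so
  P(1) - 2·P(2) + P(3) = 0.
Substituting the known values and solving for P(2):
  -2·P(2) = -20
  P(2) = 10.

10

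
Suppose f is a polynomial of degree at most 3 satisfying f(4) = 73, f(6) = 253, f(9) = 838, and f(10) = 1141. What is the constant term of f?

1

Write f(s) = as^3 + bs^2 + cs + d. Substituting each data point gives a linear system:
  64a + 16b + 4c + d = 73
  216a + 36b + 6c + d = 253
  729a + 81b + 9c + d = 838
  1000a + 100b + 10c + d = 1141
Solving the system yields a = 1, b = 2, c = -6, d = 1.
So f(s) = s^3 + 2s^2 - 6s + 1.
The constant term is 1.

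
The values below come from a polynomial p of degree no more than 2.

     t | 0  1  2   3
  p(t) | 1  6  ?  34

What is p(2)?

On equispaced nodes a degree-2 polynomial has vanishing third forward difference, so
  - p(0) + 3·p(1) - 3·p(2) + p(3) = 0.
Substituting the known values and solving for p(2):
  -3·p(2) = -51
  p(2) = 17.

17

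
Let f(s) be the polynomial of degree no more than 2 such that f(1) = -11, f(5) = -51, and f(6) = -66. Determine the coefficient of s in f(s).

Write f(s) = as^2 + bs + c. Substituting each data point gives a linear system:
  a + b + c = -11
  25a + 5b + c = -51
  36a + 6b + c = -66
Solving the system yields a = -1, b = -4, c = -6.
So f(s) = -s² - 4s - 6.
The coefficient of s is -4.

-4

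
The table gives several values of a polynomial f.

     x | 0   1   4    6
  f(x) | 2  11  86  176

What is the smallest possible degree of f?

Divided differences on the nodes 0, 1, 4, 6:
  order 0: 2  11  86  176
  order 1: 9  25  45
  order 2: 4  4
  order 3: 0
The order-2 divided differences are all 4 (nonzero) and every higher order vanishes, so the data lies on a polynomial of degree exactly 2.

2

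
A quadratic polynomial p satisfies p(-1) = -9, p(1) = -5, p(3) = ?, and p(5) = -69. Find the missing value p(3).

-25

The 3 known points determine the degree-2 polynomial uniquely.
Write p(x) = ax^2 + bx + c. Substituting each data point gives a linear system:
  a - b + c = -9
  a + b + c = -5
  25a + 5b + c = -69
Solving the system yields a = -3, b = 2, c = -4.
So p(x) = -3x^2 + 2x - 4.
Then p(3) = -25.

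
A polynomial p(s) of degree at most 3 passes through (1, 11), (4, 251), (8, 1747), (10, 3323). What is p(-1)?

Write p(s) = as^3 + bs^2 + cs + d. Substituting each data point gives a linear system:
  a + b + c + d = 11
  64a + 16b + 4c + d = 251
  512a + 64b + 8c + d = 1747
  1000a + 100b + 10c + d = 3323
Solving the system yields a = 3, b = 3, c = 2, d = 3.
So p(s) = 3s^3 + 3s^2 + 2s + 3.
Then p(-1) = 1.

1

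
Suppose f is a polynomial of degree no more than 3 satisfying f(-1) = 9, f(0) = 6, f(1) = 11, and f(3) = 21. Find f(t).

Write f(t) = at^3 + bt^2 + ct + d. Substituting each data point gives a linear system:
  -a + b - c + d = 9
  d = 6
  a + b + c + d = 11
  27a + 9b + 3c + d = 21
Solving the system yields a = -1, b = 4, c = 2, d = 6.
So f(t) = -t^3 + 4t^2 + 2t + 6.
Check: f(3) = 21. ✓

f(t) = -t^3 + 4t^2 + 2t + 6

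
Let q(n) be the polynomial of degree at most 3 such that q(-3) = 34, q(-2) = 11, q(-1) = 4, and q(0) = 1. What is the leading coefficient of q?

Write q(n) = an^3 + bn^2 + cn + d. Substituting each data point gives a linear system:
  -27a + 9b - 3c + d = 34
  -8a + 4b - 2c + d = 11
  -a + b - c + d = 4
  d = 1
Solving the system yields a = -2, b = -4, c = -5, d = 1.
So q(n) = -2n^3 - 4n^2 - 5n + 1.
The leading coefficient is -2.

-2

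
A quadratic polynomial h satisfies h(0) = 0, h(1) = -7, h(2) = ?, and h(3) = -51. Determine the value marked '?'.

-24

The 3 known points determine the degree-2 polynomial uniquely.
Write h(s) = as^2 + bs + c. Substituting each data point gives a linear system:
  c = 0
  a + b + c = -7
  9a + 3b + c = -51
Solving the system yields a = -5, b = -2, c = 0.
So h(s) = -5s^2 - 2s.
Then h(2) = -24.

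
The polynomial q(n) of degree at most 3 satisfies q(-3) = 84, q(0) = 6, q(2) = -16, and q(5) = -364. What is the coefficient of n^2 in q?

0

Write q(n) = an^3 + bn^2 + cn + d. Substituting each data point gives a linear system:
  -27a + 9b - 3c + d = 84
  d = 6
  8a + 4b + 2c + d = -16
  125a + 25b + 5c + d = -364
Solving the system yields a = -3, b = 0, c = 1, d = 6.
So q(n) = -3n³ + n + 6.
The coefficient of n^2 is 0.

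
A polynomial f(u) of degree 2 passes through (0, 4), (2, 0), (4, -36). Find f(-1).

Forward differences of the values at u = 0, 2, 4:
  f  : 4  0  -36
  Δ  : -4  -36
  Δ^2: -32
The second differences are constant, confirming degree 2.
Interpolating (Newton forward form) and evaluating at u = -1 gives f(-1) = -6.

-6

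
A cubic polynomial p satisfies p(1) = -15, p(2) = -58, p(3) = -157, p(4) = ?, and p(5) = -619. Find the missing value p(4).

On equispaced nodes a degree-3 polynomial has vanishing fourth forward difference, so
  p(1) - 4·p(2) + 6·p(3) - 4·p(4) + p(5) = 0.
Substituting the known values and solving for p(4):
  -4·p(4) = 1344
  p(4) = -336.

-336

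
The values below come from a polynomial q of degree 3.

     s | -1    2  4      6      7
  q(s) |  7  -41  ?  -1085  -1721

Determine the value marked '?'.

-323

The 4 known points determine the degree-3 polynomial uniquely.
Write q(s) = as^3 + bs^2 + cs + d. Substituting each data point gives a linear system:
  -a + b - c + d = 7
  8a + 4b + 2c + d = -41
  216a + 36b + 6c + d = -1085
  343a + 49b + 7c + d = -1721
Solving the system yields a = -5, b = 0, c = -1, d = 1.
So q(s) = -5s^3 - s + 1.
Then q(4) = -323.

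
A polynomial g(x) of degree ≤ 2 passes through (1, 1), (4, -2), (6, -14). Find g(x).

g(x) = -x^2 + 4x - 2

Write g(x) = ax^2 + bx + c. Substituting each data point gives a linear system:
  a + b + c = 1
  16a + 4b + c = -2
  36a + 6b + c = -14
Solving the system yields a = -1, b = 4, c = -2.
So g(x) = -x^2 + 4x - 2.
Check: g(1) = 1. ✓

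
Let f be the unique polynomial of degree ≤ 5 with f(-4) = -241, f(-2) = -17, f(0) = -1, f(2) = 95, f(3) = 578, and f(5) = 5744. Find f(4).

Using the Lagrange interpolation formula with nodes -4, -2, 0, 2, 3, 5:
  L_0(t) = (t + 2)t(t - 2)(t - 3)(t - 5) / -3024
  L_1(t) = (t + 4)t(t - 2)(t - 3)(t - 5) / 560
  L_2(t) = (t + 4)(t + 2)(t - 2)(t - 3)(t - 5) / -240
  L_3(t) = (t + 4)(t + 2)t(t - 3)(t - 5) / 144
  L_4(t) = (t + 4)(t + 2)t(t - 2)(t - 5) / -210
  L_5(t) = (t + 4)(t + 2)t(t - 2)(t - 3) / 1890
Then f(t) = -241·L_0(t) - 17·L_1(t) - 1·L_2(t) + 95·L_3(t) + 578·L_4(t) + 5744·L_5(t).
Expanding and collecting terms gives f(t) = t⁵ + 4t⁴ + 2t³ - 6t² + 4t - 1.
Evaluating at t = 4: f(4) = 2095.

2095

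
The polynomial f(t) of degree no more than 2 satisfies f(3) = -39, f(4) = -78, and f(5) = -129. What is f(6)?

Write f(t) = at^2 + bt + c. Substituting each data point gives a linear system:
  9a + 3b + c = -39
  16a + 4b + c = -78
  25a + 5b + c = -129
Solving the system yields a = -6, b = 3, c = 6.
So f(t) = -6t^2 + 3t + 6.
Then f(6) = -192.

-192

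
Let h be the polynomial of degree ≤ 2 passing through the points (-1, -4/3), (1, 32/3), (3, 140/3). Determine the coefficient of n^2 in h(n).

Write h(n) = an^2 + bn + c. Substituting each data point gives a linear system:
  a - b + c = -4/3
  a + b + c = 32/3
  9a + 3b + c = 140/3
Solving the system yields a = 3, b = 6, c = 5/3.
So h(n) = 3n² + 6n + 5/3.
The leading coefficient is 3.

3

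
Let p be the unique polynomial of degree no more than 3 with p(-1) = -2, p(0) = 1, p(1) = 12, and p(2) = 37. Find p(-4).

Write p(t) = at^3 + bt^2 + ct + d. Substituting each data point gives a linear system:
  -a + b - c + d = -2
  d = 1
  a + b + c + d = 12
  8a + 4b + 2c + d = 37
Solving the system yields a = 1, b = 4, c = 6, d = 1.
So p(t) = t^3 + 4t^2 + 6t + 1.
Then p(-4) = -23.

-23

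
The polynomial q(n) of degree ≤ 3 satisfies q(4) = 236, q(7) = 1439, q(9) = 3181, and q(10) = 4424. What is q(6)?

Using the Lagrange interpolation formula with nodes 4, 7, 9, 10:
  L_0(n) = (n - 7)(n - 9)(n - 10) / -90
  L_1(n) = (n - 4)(n - 9)(n - 10) / 18
  L_2(n) = (n - 4)(n - 7)(n - 10) / -10
  L_3(n) = (n - 4)(n - 7)(n - 9) / 18
Then q(n) = 236·L_0(n) + 1439·L_1(n) + 3181·L_2(n) + 4424·L_3(n).
Expanding and collecting terms gives q(n) = 5n^3 - 6n^2 + 2n + 4.
Evaluating at n = 6: q(6) = 880.

880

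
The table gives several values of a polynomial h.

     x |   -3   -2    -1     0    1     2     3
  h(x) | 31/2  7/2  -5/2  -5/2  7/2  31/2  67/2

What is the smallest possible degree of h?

2

Forward differences of the values at x = -3, -2, -1, 0, 1, 2, 3:
  h  : 31/2  7/2  -5/2  -5/2  7/2  31/2  67/2
  Δ  : -12  -6  0  6  12  18
  Δ^2: 6  6  6  6  6
  Δ^3: 0  0  0  0
  Δ^4: 0  0  0
  Δ^5: 0  0
  Δ^6: 0
The second differences are constant (6) and nonzero, while all higher differences vanish, so the minimal degree is 2.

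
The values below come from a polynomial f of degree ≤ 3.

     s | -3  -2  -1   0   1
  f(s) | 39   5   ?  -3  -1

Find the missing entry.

The 4 known points determine the degree-3 polynomial uniquely.
Write f(s) = as^3 + bs^2 + cs + d. Substituting each data point gives a linear system:
  -27a + 9b - 3c + d = 39
  -8a + 4b - 2c + d = 5
  d = -3
  a + b + c + d = -1
Solving the system yields a = -2, b = 0, c = 4, d = -3.
So f(s) = -2s³ + 4s - 3.
Then f(-1) = -5.

-5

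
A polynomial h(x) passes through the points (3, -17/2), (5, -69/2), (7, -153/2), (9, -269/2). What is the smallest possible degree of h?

2

Forward differences of the values at x = 3, 5, 7, 9:
  h  : -17/2  -69/2  -153/2  -269/2
  Δ  : -26  -42  -58
  Δ^2: -16  -16
  Δ^3: 0
The second differences are constant (-16) and nonzero, while all higher differences vanish, so the minimal degree is 2.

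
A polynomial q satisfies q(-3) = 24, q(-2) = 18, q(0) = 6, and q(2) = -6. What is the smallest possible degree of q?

Divided differences on the nodes -3, -2, 0, 2:
  order 0: 24  18  6  -6
  order 1: -6  -6  -6
  order 2: 0  0
  order 3: 0
The order-1 divided differences are all -6 (nonzero) and every higher order vanishes, so the data lies on a polynomial of degree exactly 1.

1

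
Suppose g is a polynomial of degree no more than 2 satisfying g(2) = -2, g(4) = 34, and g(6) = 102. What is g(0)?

-6

Forward differences of the values at x = 2, 4, 6:
  g  : -2  34  102
  Δ  : 36  68
  Δ^2: 32
The second differences are constant, confirming degree 2.
Interpolating (Newton forward form) and evaluating at x = 0 gives g(0) = -6.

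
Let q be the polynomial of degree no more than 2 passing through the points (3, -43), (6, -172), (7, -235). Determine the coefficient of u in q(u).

Write q(u) = au^2 + bu + c. Substituting each data point gives a linear system:
  9a + 3b + c = -43
  36a + 6b + c = -172
  49a + 7b + c = -235
Solving the system yields a = -5, b = 2, c = -4.
So q(u) = -5u² + 2u - 4.
The coefficient of u is 2.

2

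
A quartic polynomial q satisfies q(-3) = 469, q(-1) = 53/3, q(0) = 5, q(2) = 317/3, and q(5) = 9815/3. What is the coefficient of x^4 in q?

Write q(x) = ax^4 + bx^3 + cx^2 + dx + e. Substituting each data point gives a linear system:
  81a - 27b + 9c - 3d + e = 469
  a - b + c - d + e = 53/3
  e = 5
  16a + 8b + 4c + 2d + e = 317/3
  625a + 125b + 25c + 5d + e = 9815/3
Solving the system yields a = 5, b = 0, c = 6, d = -5/3, e = 5.
So q(x) = 5x⁴ + 6x² - (5/3)x + 5.
The leading coefficient is 5.

5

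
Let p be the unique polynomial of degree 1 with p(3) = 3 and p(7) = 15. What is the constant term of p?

-6

Write p(s) = as + b. Substituting each data point gives a linear system:
  3a + b = 3
  7a + b = 15
Solving the system yields a = 3, b = -6.
So p(s) = 3s - 6.
The constant term is -6.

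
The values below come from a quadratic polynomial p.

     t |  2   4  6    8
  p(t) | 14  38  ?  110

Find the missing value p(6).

70

The 3 known points determine the degree-2 polynomial uniquely.
Write p(t) = at^2 + bt + c. Substituting each data point gives a linear system:
  4a + 2b + c = 14
  16a + 4b + c = 38
  64a + 8b + c = 110
Solving the system yields a = 1, b = 6, c = -2.
So p(t) = t² + 6t - 2.
Then p(6) = 70.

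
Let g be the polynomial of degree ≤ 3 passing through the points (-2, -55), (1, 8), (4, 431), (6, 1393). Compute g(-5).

-730

Using the Lagrange interpolation formula with nodes -2, 1, 4, 6:
  L_0(x) = (x - 1)(x - 4)(x - 6) / -144
  L_1(x) = (x + 2)(x - 4)(x - 6) / 45
  L_2(x) = (x + 2)(x - 1)(x - 6) / -36
  L_3(x) = (x + 2)(x - 1)(x - 4) / 80
Then g(x) = -55·L_0(x) + 8·L_1(x) + 431·L_2(x) + 1393·L_3(x).
Expanding and collecting terms gives g(x) = 6x^3 + 2x^2 + 5x - 5.
Evaluating at x = -5: g(-5) = -730.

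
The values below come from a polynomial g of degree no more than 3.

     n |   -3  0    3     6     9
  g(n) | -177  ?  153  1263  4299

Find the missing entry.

-3

On equispaced nodes a degree-3 polynomial has vanishing fourth forward difference, so
  g(-3) - 4·g(0) + 6·g(3) - 4·g(6) + g(9) = 0.
Substituting the known values and solving for g(0):
  -4·g(0) = 12
  g(0) = -3.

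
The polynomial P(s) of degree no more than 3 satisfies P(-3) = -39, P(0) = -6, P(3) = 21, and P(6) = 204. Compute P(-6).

Forward differences of the values at s = -3, 0, 3, 6:
  P  : -39  -6  21  204
  Δ  : 33  27  183
  Δ^2: -6  156
  Δ^3: 162
The third differences are constant, confirming degree 3.
Interpolating (Newton forward form) and evaluating at s = -6 gives P(-6) = -240.

-240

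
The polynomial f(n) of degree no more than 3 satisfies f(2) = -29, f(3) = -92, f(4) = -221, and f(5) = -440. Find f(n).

Using the Lagrange interpolation formula with nodes 2, 3, 4, 5:
  L_0(n) = (n - 3)(n - 4)(n - 5) / -6
  L_1(n) = (n - 2)(n - 4)(n - 5) / 2
  L_2(n) = (n - 2)(n - 3)(n - 5) / -2
  L_3(n) = (n - 2)(n - 3)(n - 4) / 6
Then f(n) = -29·L_0(n) - 92·L_1(n) - 221·L_2(n) - 440·L_3(n).
Expanding and collecting terms gives f(n) = -4n³ + 3n² - 2n - 5.
Check: f(3) = -92. ✓

f(n) = -4n^3 + 3n^2 - 2n - 5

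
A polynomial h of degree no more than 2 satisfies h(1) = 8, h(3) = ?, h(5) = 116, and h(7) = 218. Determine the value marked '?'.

46

On equispaced nodes a degree-2 polynomial has vanishing third forward difference, so
  - h(1) + 3·h(3) - 3·h(5) + h(7) = 0.
Substituting the known values and solving for h(3):
  3·h(3) = 138
  h(3) = 46.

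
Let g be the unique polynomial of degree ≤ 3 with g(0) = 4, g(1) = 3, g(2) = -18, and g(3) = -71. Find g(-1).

Using the Lagrange interpolation formula with nodes 0, 1, 2, 3:
  L_0(u) = (u - 1)(u - 2)(u - 3) / -6
  L_1(u) = u(u - 2)(u - 3) / 2
  L_2(u) = u(u - 1)(u - 3) / -2
  L_3(u) = u(u - 1)(u - 2) / 6
Then g(u) = 4·L_0(u) + 3·L_1(u) - 18·L_2(u) - 71·L_3(u).
Expanding and collecting terms gives g(u) = -2u³ - 4u² + 5u + 4.
Evaluating at u = -1: g(-1) = -3.

-3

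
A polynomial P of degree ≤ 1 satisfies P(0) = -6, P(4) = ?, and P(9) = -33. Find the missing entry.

The 2 known points determine the degree-1 polynomial uniquely.
Write P(t) = at + b. Substituting each data point gives a linear system:
  b = -6
  9a + b = -33
Solving the system yields a = -3, b = -6.
So P(t) = -3t - 6.
Then P(4) = -18.

-18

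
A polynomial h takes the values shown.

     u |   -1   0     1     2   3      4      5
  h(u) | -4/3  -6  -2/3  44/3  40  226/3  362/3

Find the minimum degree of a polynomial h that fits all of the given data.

Forward differences of the values at u = -1, 0, 1, 2, 3, 4, 5:
  h  : -4/3  -6  -2/3  44/3  40  226/3  362/3
  Δ  : -14/3  16/3  46/3  76/3  106/3  136/3
  Δ^2: 10  10  10  10  10
  Δ^3: 0  0  0  0
  Δ^4: 0  0  0
  Δ^5: 0  0
  Δ^6: 0
The second differences are constant (10) and nonzero, while all higher differences vanish, so the minimal degree is 2.

2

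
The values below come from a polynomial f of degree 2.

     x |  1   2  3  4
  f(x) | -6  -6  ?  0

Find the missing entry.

The 3 known points determine the degree-2 polynomial uniquely.
Write f(x) = ax^2 + bx + c. Substituting each data point gives a linear system:
  a + b + c = -6
  4a + 2b + c = -6
  16a + 4b + c = 0
Solving the system yields a = 1, b = -3, c = -4.
So f(x) = x² - 3x - 4.
Then f(3) = -4.

-4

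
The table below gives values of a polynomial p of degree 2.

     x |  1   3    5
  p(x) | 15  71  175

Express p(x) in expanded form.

Write p(x) = ax^2 + bx + c. Substituting each data point gives a linear system:
  a + b + c = 15
  9a + 3b + c = 71
  25a + 5b + c = 175
Solving the system yields a = 6, b = 4, c = 5.
So p(x) = 6x² + 4x + 5.
Check: p(1) = 15. ✓

p(x) = 6x^2 + 4x + 5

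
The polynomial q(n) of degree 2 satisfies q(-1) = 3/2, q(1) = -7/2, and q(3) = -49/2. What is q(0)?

1

Write q(n) = an^2 + bn + c. Substituting each data point gives a linear system:
  a - b + c = 3/2
  a + b + c = -7/2
  9a + 3b + c = -49/2
Solving the system yields a = -2, b = -5/2, c = 1.
So q(n) = -2n^2 - (5/2)n + 1.
Then q(0) = 1.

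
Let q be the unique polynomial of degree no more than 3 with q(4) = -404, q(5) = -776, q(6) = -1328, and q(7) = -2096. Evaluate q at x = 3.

-176

Write q(x) = ax^3 + bx^2 + cx + d. Substituting each data point gives a linear system:
  64a + 16b + 4c + d = -404
  125a + 25b + 5c + d = -776
  216a + 36b + 6c + d = -1328
  343a + 49b + 7c + d = -2096
Solving the system yields a = -6, b = 0, c = -6, d = 4.
So q(x) = -6x³ - 6x + 4.
Then q(3) = -176.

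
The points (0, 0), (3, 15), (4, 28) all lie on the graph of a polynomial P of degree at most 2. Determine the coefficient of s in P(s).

Write P(s) = as^2 + bs + c. Substituting each data point gives a linear system:
  c = 0
  9a + 3b + c = 15
  16a + 4b + c = 28
Solving the system yields a = 2, b = -1, c = 0.
So P(s) = 2s² - s.
The coefficient of s is -1.

-1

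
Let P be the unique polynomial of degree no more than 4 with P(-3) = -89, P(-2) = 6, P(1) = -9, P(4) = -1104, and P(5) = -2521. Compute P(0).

Write P(u) = au^4 + bu^3 + cu^2 + du + e. Substituting each data point gives a linear system:
  81a - 27b + 9c - 3d + e = -89
  16a - 8b + 4c - 2d + e = 6
  a + b + c + d + e = -9
  256a + 64b + 16c + 4d + e = -1104
  625a + 125b + 25c + 5d + e = -2521
Solving the system yields a = -3, b = -5, c = 0, d = -5, e = 4.
So P(u) = -3u^4 - 5u^3 - 5u + 4.
Then P(0) = 4.

4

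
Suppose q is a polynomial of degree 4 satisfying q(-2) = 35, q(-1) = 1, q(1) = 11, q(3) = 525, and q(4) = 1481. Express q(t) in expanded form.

Write q(t) = at^4 + bt^3 + ct^2 + dt + e. Substituting each data point gives a linear system:
  16a - 8b + 4c - 2d + e = 35
  a - b + c - d + e = 1
  a + b + c + d + e = 11
  81a + 27b + 9c + 3d + e = 525
  256a + 64b + 16c + 4d + e = 1481
Solving the system yields a = 4, b = 6, c = 5, d = -1, e = -3.
So q(t) = 4t^4 + 6t^3 + 5t^2 - t - 3.
Check: q(4) = 1481. ✓

q(t) = 4t^4 + 6t^3 + 5t^2 - t - 3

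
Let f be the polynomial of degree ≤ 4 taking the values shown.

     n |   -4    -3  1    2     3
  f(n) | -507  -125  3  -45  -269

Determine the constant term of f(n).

1

Write f(n) = an^4 + bn^3 + cn^2 + dn + e. Substituting each data point gives a linear system:
  256a - 64b + 16c - 4d + e = -507
  81a - 27b + 9c - 3d + e = -125
  a + b + c + d + e = 3
  16a + 8b + 4c + 2d + e = -45
  81a + 27b + 9c + 3d + e = -269
Solving the system yields a = -3, b = -3, c = 5, d = 3, e = 1.
So f(n) = -3n^4 - 3n^3 + 5n^2 + 3n + 1.
The constant term is 1.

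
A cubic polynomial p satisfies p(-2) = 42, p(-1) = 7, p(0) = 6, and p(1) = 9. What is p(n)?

Write p(n) = an^3 + bn^2 + cn + d. Substituting each data point gives a linear system:
  -8a + 4b - 2c + d = 42
  -a + b - c + d = 7
  d = 6
  a + b + c + d = 9
Solving the system yields a = -5, b = 2, c = 6, d = 6.
So p(n) = -5n^3 + 2n^2 + 6n + 6.
Check: p(0) = 6. ✓

p(n) = -5n^3 + 2n^2 + 6n + 6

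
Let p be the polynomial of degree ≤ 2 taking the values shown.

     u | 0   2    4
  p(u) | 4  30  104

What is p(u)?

p(u) = 6u^2 + u + 4

Using the Lagrange interpolation formula with nodes 0, 2, 4:
  L_0(u) = (u - 2)(u - 4) / 8
  L_1(u) = u(u - 4) / -4
  L_2(u) = u(u - 2) / 8
Then p(u) = 4·L_0(u) + 30·L_1(u) + 104·L_2(u).
Expanding and collecting terms gives p(u) = 6u^2 + u + 4.
Check: p(2) = 30. ✓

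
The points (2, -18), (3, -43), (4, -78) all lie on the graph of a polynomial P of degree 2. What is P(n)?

P(n) = -5n^2 + 2

Write P(n) = an^2 + bn + c. Substituting each data point gives a linear system:
  4a + 2b + c = -18
  9a + 3b + c = -43
  16a + 4b + c = -78
Solving the system yields a = -5, b = 0, c = 2.
So P(n) = -5n^2 + 2.
Check: P(3) = -43. ✓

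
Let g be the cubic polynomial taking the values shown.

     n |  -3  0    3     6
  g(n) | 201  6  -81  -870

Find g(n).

Write g(n) = an^3 + bn^2 + cn + d. Substituting each data point gives a linear system:
  -27a + 9b - 3c + d = 201
  d = 6
  27a + 9b + 3c + d = -81
  216a + 36b + 6c + d = -870
Solving the system yields a = -5, b = 6, c = -2, d = 6.
So g(n) = -5n^3 + 6n^2 - 2n + 6.
Check: g(0) = 6. ✓

g(n) = -5n^3 + 6n^2 - 2n + 6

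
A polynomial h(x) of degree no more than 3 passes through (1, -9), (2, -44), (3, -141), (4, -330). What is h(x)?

h(x) = -5x^3 - x^2 + 3x - 6

Write h(x) = ax^3 + bx^2 + cx + d. Substituting each data point gives a linear system:
  a + b + c + d = -9
  8a + 4b + 2c + d = -44
  27a + 9b + 3c + d = -141
  64a + 16b + 4c + d = -330
Solving the system yields a = -5, b = -1, c = 3, d = -6.
So h(x) = -5x^3 - x^2 + 3x - 6.
Check: h(2) = -44. ✓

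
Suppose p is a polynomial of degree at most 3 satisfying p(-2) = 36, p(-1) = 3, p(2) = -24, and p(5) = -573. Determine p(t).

p(t) = -5t^3 + t^2 + 5t + 2

Write p(t) = at^3 + bt^2 + ct + d. Substituting each data point gives a linear system:
  -8a + 4b - 2c + d = 36
  -a + b - c + d = 3
  8a + 4b + 2c + d = -24
  125a + 25b + 5c + d = -573
Solving the system yields a = -5, b = 1, c = 5, d = 2.
So p(t) = -5t^3 + t^2 + 5t + 2.
Check: p(5) = -573. ✓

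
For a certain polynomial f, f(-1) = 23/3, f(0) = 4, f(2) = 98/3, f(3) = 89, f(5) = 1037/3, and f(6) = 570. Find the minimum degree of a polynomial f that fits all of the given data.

3

Divided differences on the nodes -1, 0, 2, 3, 5, 6:
  order 0: 23/3  4  98/3  89  1037/3  570
  order 1: -11/3  43/3  169/3  385/3  673/3
  order 2: 6  14  24  32
  order 3: 2  2  2
  order 4: 0  0
  order 5: 0
The order-3 divided differences are all 2 (nonzero) and every higher order vanishes, so the data lies on a polynomial of degree exactly 3.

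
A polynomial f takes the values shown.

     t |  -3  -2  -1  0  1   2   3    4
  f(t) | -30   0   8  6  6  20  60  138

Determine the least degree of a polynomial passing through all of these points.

Forward differences of the values at t = -3, -2, -1, 0, 1, 2, 3, 4:
  f  : -30  0  8  6  6  20  60  138
  Δ  : 30  8  -2  0  14  40  78
  Δ^2: -22  -10  2  14  26  38
  Δ^3: 12  12  12  12  12
  Δ^4: 0  0  0  0
  Δ^5: 0  0  0
  Δ^6: 0  0
  Δ^7: 0
The third differences are constant (12) and nonzero, while all higher differences vanish, so the minimal degree is 3.

3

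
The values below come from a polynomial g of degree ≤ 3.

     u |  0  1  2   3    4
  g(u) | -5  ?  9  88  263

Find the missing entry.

On equispaced nodes a degree-3 polynomial has vanishing fourth forward difference, so
  g(0) - 4·g(1) + 6·g(2) - 4·g(3) + g(4) = 0.
Substituting the known values and solving for g(1):
  -4·g(1) = 40
  g(1) = -10.

-10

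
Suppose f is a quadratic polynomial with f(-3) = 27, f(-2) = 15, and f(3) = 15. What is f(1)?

Write f(n) = an^2 + bn + c. Substituting each data point gives a linear system:
  9a - 3b + c = 27
  4a - 2b + c = 15
  9a + 3b + c = 15
Solving the system yields a = 2, b = -2, c = 3.
So f(n) = 2n^2 - 2n + 3.
Then f(1) = 3.

3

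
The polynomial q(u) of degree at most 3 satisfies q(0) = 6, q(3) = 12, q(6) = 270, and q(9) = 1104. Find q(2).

-2

Using the Lagrange interpolation formula with nodes 0, 3, 6, 9:
  L_0(u) = (u - 3)(u - 6)(u - 9) / -162
  L_1(u) = u(u - 6)(u - 9) / 54
  L_2(u) = u(u - 3)(u - 9) / -54
  L_3(u) = u(u - 3)(u - 6) / 162
Then q(u) = 6·L_0(u) + 12·L_1(u) + 270·L_2(u) + 1104·L_3(u).
Expanding and collecting terms gives q(u) = 2u³ - 4u² - 4u + 6.
Evaluating at u = 2: q(2) = -2.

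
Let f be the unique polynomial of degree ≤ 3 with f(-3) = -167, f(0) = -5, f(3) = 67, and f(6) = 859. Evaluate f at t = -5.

-725

Forward differences of the values at t = -3, 0, 3, 6:
  f  : -167  -5  67  859
  Δ  : 162  72  792
  Δ^2: -90  720
  Δ^3: 810
The third differences are constant, confirming degree 3.
Interpolating (Newton forward form) and evaluating at t = -5 gives f(-5) = -725.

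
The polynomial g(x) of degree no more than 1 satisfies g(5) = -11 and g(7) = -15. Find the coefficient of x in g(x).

Write g(x) = ax + b. Substituting each data point gives a linear system:
  5a + b = -11
  7a + b = -15
Solving the system yields a = -2, b = -1.
So g(x) = -2x - 1.
The leading coefficient is -2.

-2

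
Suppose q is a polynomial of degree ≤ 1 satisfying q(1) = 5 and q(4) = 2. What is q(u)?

q(u) = -u + 6

Write q(u) = au + b. Substituting each data point gives a linear system:
  a + b = 5
  4a + b = 2
Solving the system yields a = -1, b = 6.
So q(u) = -u + 6.
Check: q(1) = 5. ✓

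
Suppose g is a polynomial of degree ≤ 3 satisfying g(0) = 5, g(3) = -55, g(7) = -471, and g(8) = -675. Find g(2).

-21

Using the Lagrange interpolation formula with nodes 0, 3, 7, 8:
  L_0(t) = (t - 3)(t - 7)(t - 8) / -168
  L_1(t) = t(t - 7)(t - 8) / 60
  L_2(t) = t(t - 3)(t - 8) / -28
  L_3(t) = t(t - 3)(t - 7) / 40
Then g(t) = 5·L_0(t) - 55·L_1(t) - 471·L_2(t) - 675·L_3(t).
Expanding and collecting terms gives g(t) = -t³ - 2t² - 5t + 5.
Evaluating at t = 2: g(2) = -21.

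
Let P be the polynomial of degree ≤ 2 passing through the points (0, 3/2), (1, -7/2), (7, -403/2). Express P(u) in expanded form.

Write P(u) = au^2 + bu + c. Substituting each data point gives a linear system:
  c = 3/2
  a + b + c = -7/2
  49a + 7b + c = -403/2
Solving the system yields a = -4, b = -1, c = 3/2.
So P(u) = -4u^2 - u + 3/2.
Check: P(7) = -403/2. ✓

P(u) = -4u^2 - u + 3/2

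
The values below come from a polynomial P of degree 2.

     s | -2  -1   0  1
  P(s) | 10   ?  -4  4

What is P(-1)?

-2

The 3 known points determine the degree-2 polynomial uniquely.
Write P(s) = as^2 + bs + c. Substituting each data point gives a linear system:
  4a - 2b + c = 10
  c = -4
  a + b + c = 4
Solving the system yields a = 5, b = 3, c = -4.
So P(s) = 5s² + 3s - 4.
Then P(-1) = -2.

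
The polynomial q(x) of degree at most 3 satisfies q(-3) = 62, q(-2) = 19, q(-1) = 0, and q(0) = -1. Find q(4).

Using the Lagrange interpolation formula with nodes -3, -2, -1, 0:
  L_0(x) = (x + 2)(x + 1)x / -6
  L_1(x) = (x + 3)(x + 1)x / 2
  L_2(x) = (x + 3)(x + 2)x / -2
  L_3(x) = (x + 3)(x + 2)(x + 1) / 6
Then q(x) = 62·L_0(x) + 19·L_1(x) + 0·L_2(x) - 1·L_3(x).
Expanding and collecting terms gives q(x) = -x^3 + 6x^2 + 6x - 1.
Evaluating at x = 4: q(4) = 55.

55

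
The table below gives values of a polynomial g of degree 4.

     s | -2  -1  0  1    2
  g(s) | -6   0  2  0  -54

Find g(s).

g(s) = -2s^4 - 4s^3 + 4s + 2

Write g(s) = as^4 + bs^3 + cs^2 + ds + e. Substituting each data point gives a linear system:
  16a - 8b + 4c - 2d + e = -6
  a - b + c - d + e = 0
  e = 2
  a + b + c + d + e = 0
  16a + 8b + 4c + 2d + e = -54
Solving the system yields a = -2, b = -4, c = 0, d = 4, e = 2.
So g(s) = -2s⁴ - 4s³ + 4s + 2.
Check: g(0) = 2. ✓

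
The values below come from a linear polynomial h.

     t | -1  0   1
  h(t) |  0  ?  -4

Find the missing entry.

-2

On equispaced nodes a degree-1 polynomial has vanishing second forward difference, so
  h(-1) - 2·h(0) + h(1) = 0.
Substituting the known values and solving for h(0):
  -2·h(0) = 4
  h(0) = -2.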